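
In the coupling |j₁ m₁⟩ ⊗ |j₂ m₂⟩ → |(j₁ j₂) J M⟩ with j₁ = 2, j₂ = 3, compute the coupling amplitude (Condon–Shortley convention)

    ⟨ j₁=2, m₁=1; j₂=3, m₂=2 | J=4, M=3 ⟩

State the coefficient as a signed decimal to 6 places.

−√(1/20) = -0.223607

triangle: 1!·3!·5!/10! = 720/3628800
(j±m)!: 3!·1!·5!·1!·7!·1! = 3628800
prefactor² = (2J+1)·Δ·N² = 6480
  k=0: +1/(0!·1!·1!·5!·2!·0!) = 1/240
  k=1: −1/(1!·0!·0!·4!·3!·1!) = -1/144
Σ = -1/360  ⇒  CG² = 6480·(-1/360)² = 1/20
CG = −√(1/20) = -0.223607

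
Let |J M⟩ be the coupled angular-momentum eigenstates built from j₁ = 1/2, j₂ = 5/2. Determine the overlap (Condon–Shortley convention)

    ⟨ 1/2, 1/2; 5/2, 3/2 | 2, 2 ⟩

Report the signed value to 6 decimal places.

+√(1/6) = +0.408248

j₁+j₂−J=1  J+j₁−j₂=0  J−j₁+j₂=4  j₁+j₂+J+1=6
(j₁±m₁, j₂±m₂, J±M) = (1,0,4,1,4,0)
P² = 96
sum k=0..0:
  [0] +1/24 = 1/24
S = 1/24
C² = P²·S² = 1/6 ; C = +0.408248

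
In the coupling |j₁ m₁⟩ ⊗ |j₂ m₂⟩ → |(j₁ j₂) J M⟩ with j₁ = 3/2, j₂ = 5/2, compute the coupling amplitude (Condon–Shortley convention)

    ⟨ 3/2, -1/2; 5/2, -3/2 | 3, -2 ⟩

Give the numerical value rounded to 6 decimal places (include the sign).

+√(1/12) = +0.288675

triangle: 1!·2!·4!/8! = 48/40320
(j±m)!: 1!·2!·1!·4!·1!·5! = 5760
prefactor² = (2J+1)·Δ·N² = 48
  k=0: +1/(0!·1!·2!·1!·0!·3!) = 1/12
  k=1: −1/(1!·0!·1!·0!·1!·4!) = -1/24
Σ = 1/24  ⇒  CG² = 48·1/24² = 1/12
CG = +√(1/12) = +0.288675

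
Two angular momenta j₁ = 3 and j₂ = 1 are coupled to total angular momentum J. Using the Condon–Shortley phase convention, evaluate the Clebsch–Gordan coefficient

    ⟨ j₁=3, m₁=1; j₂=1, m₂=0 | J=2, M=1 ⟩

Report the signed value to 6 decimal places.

j₁+j₂−J=2  J+j₁−j₂=4  J−j₁+j₂=0  j₁+j₂+J+1=7
(j₁±m₁, j₂±m₂, J±M) = (4,2,1,1,3,1)
P² = 96/7
sum k=1..1:
  [1] −1/6 = -1/6
S = -1/6
C² = P²·S² = 8/21 ; C = -0.617213

-0.617213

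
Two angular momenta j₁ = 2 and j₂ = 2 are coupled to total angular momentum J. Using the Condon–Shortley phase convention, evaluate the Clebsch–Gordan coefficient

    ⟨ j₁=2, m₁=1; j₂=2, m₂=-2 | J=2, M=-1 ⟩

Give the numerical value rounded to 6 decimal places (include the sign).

j₁+j₂−J=2  J+j₁−j₂=2  J−j₁+j₂=2  j₁+j₂+J+1=7
(j₁±m₁, j₂±m₂, J±M) = (3,1,0,4,1,3)
P² = 48/7
sum k=0..0:
  [0] +1/4 = 1/4
S = 1/4
C² = P²·S² = 3/7 ; C = +0.654654

+0.654654  (= +√(3/7))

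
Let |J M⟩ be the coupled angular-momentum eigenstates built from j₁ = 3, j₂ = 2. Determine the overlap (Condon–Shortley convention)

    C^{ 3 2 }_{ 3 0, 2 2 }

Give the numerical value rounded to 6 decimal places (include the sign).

+√(1/3) ≈ +0.577350

j₁+j₂−J=2  J+j₁−j₂=4  J−j₁+j₂=2  j₁+j₂+J+1=9
(j₁±m₁, j₂±m₂, J±M) = (3,3,4,0,5,1)
P² = 192
sum k=2..2:
  [2] +1/24 = 1/24
S = 1/24
C² = P²·S² = 1/3 ; C = +0.577350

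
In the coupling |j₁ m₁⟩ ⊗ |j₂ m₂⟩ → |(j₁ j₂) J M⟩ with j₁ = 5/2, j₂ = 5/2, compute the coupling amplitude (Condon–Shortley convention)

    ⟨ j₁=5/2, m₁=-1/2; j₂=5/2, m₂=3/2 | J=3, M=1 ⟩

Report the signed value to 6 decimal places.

+0.182574  (= +√(1/30))

j₁+j₂−J=2  J+j₁−j₂=3  J−j₁+j₂=3  j₁+j₂+J+1=9
(j₁±m₁, j₂±m₂, J±M) = (2,3,4,1,4,2)
P² = 96/5
sum k=1..2:
  [1] −1/12 = -1/12
  [2] +1/8 = 1/8
S = 1/24
C² = P²·S² = 1/30 ; C = +0.182574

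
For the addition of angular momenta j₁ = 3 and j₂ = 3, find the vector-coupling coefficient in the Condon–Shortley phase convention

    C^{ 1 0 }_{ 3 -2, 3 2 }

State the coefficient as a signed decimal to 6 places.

triangle: 5!×1!×1!/8! = 120/40320
(j±m)!: 1!×5!×5!×1!×1!×1! = 14400
prefactor² = (2J+1)×Δ×N² = 900/7
  k=4: +1/(4!×1!×1!×1!×0!×0!) = 1/24
  k=5: −1/(5!×0!×0!×0!×1!×1!) = -1/120
Σ = 1/30  ⇒  CG² = 900/7×1/30² = 1/7
CG = +√(1/7) = +0.377964

+0.377964  (= +√(1/7))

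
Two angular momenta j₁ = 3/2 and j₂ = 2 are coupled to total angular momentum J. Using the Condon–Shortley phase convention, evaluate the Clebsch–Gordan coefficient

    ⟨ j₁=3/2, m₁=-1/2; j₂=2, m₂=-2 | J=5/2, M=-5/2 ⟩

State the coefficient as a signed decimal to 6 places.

j₁+j₂−J=1  J+j₁−j₂=2  J−j₁+j₂=3  j₁+j₂+J+1=7
(j₁±m₁, j₂±m₂, J±M) = (1,2,0,4,0,5)
P² = 576/7
sum k=0..0:
  [0] +1/12 = 1/12
S = 1/12
C² = P²·S² = 4/7 ; C = +0.755929

+√(4/7) ≈ +0.755929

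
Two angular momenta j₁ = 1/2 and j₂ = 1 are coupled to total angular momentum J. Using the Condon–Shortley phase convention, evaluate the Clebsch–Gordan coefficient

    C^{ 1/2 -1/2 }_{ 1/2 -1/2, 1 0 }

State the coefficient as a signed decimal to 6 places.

-0.577350

triangle: 1!·0!·1!/3! = 1/6
(j±m)!: 0!·1!·1!·1!·0!·1! = 1
prefactor² = (2J+1)·Δ·N² = 1/3
  k=1: −1/(1!·0!·0!·0!·0!·1!) = -1
Σ = -1  ⇒  CG² = 1/3·(-1)² = 1/3
CG = −√(1/3) = -0.577350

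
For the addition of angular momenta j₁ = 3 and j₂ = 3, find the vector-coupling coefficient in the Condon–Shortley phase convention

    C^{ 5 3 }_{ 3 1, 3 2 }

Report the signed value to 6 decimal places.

√[11·1!5!5!/12! · 4!2!5!1!8!2!] = √(153600)
  +(−1)^0/∏(0,1,2,5,3,0)! = 1/1440  (running 1/1440)
  +(−1)^1/∏(1,0,1,4,4,1)! = -1/576  (running -1/960)
⟨..|..⟩ = √(153600)·(-1/960) = -0.408248

−√(1/6) = -0.408248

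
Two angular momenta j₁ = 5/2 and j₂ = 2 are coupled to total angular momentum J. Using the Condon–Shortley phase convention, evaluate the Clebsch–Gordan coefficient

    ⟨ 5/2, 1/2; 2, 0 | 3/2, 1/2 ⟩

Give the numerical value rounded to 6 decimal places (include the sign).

j₁+j₂−J=3  J+j₁−j₂=2  J−j₁+j₂=1  j₁+j₂+J+1=7
(j₁±m₁, j₂±m₂, J±M) = (3,2,2,2,2,1)
P² = 32/35
sum k=1..2:
  [1] −1/2 = -1/2
  [2] +1/4 = 1/4
S = -1/4
C² = P²·S² = 2/35 ; C = -0.239046

−√(2/35) = -0.239046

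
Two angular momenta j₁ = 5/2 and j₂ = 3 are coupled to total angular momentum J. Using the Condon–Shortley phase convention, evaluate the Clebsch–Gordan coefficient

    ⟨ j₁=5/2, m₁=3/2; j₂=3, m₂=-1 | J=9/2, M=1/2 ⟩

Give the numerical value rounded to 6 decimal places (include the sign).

+√(35/99) = +0.594588

√[10·1!4!5!/11! · 4!1!2!4!5!4!] = √(184320/77)
  +(−1)^0/∏(0,1,1,2,3,3)! = 1/72  (running 1/72)
  +(−1)^1/∏(1,0,0,1,4,4)! = -1/576  (running 7/576)
⟨..|..⟩ = √(184320/77)·(7/576) = +0.594588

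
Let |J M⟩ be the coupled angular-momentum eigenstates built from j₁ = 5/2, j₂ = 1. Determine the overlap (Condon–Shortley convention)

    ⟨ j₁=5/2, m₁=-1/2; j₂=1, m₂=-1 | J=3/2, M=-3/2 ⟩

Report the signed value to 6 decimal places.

+√(1/15) ≈ +0.258199

triangle: 2!·3!·0!/6! = 12/720
(j±m)!: 2!·3!·0!·2!·0!·3! = 144
prefactor² = (2J+1)·Δ·N² = 48/5
  k=0: +1/(0!·2!·3!·0!·0!·0!) = 1/12
Σ = 1/12  ⇒  CG² = 48/5·1/12² = 1/15
CG = +√(1/15) = +0.258199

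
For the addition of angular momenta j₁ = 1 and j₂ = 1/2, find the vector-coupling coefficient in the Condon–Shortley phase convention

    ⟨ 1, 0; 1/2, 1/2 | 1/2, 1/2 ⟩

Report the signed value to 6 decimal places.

j₁+j₂−J=1  J+j₁−j₂=1  J−j₁+j₂=0  j₁+j₂+J+1=3
(j₁±m₁, j₂±m₂, J±M) = (1,1,1,0,1,0)
P² = 1/3
sum k=1..1:
  [1] −1/1 = -1
S = -1
C² = P²·S² = 1/3 ; C = -0.577350

−√(1/3) ≈ -0.577350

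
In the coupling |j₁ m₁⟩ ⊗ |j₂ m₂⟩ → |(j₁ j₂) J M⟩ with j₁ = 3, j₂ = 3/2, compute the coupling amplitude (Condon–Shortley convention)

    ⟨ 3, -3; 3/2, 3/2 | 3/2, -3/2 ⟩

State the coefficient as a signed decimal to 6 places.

triangle: 3!·3!·0!/7! = 36/5040
(j±m)!: 0!·6!·3!·0!·0!·3! = 25920
prefactor² = (2J+1)·Δ·N² = 5184/7
  k=3: −1/(3!·0!·3!·0!·0!·0!) = -1/36
Σ = -1/36  ⇒  CG² = 5184/7·(-1/36)² = 4/7
CG = −√(4/7) = -0.755929

−√(4/7) = -0.755929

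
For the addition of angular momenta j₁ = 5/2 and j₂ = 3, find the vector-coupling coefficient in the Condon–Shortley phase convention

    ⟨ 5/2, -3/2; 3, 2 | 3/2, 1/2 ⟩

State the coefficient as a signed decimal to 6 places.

-0.218218  (= −√(1/21))

√[4·4!1!2!/8! · 1!4!5!1!2!1!] = √(192/7)
  +(−1)^3/∏(3,1,1,2,0,0)! = -1/12  (running -1/12)
  +(−1)^4/∏(4,0,0,1,1,1)! = 1/24  (running -1/24)
⟨..|..⟩ = √(192/7)·(-1/24) = -0.218218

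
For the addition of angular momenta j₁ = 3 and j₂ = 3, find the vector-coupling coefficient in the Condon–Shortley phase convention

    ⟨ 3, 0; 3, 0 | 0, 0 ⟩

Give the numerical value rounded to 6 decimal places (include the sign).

triangle: 6!×0!×0!/7! = 720/5040
(j±m)!: 3!×3!×3!×3!×0!×0! = 1296
prefactor² = (2J+1)×Δ×N² = 1296/7
  k=3: −1/(3!×3!×0!×0!×0!×0!) = -1/36
Σ = -1/36  ⇒  CG² = 1296/7×(-1/36)² = 1/7
CG = −√(1/7) = -0.377964

-0.377964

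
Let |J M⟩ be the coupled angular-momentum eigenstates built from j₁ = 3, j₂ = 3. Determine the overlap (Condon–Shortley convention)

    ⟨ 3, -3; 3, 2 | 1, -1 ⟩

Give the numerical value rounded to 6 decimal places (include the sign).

−√(3/28) = -0.327327

j₁+j₂−J=5  J+j₁−j₂=1  J−j₁+j₂=1  j₁+j₂+J+1=8
(j₁±m₁, j₂±m₂, J±M) = (0,6,5,1,0,2)
P² = 10800/7
sum k=5..5:
  [5] −1/120 = -1/120
S = -1/120
C² = P²·S² = 3/28 ; C = -0.327327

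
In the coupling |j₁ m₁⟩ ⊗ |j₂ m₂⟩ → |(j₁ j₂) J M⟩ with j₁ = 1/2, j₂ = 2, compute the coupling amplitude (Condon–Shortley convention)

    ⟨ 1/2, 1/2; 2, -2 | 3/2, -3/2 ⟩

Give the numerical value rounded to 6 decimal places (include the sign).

+0.894427  (= +√(4/5))

triangle: 1!×0!×3!/5! = 6/120
(j±m)!: 1!×0!×0!×4!×0!×3! = 144
prefactor² = (2J+1)×Δ×N² = 144/5
  k=0: +1/(0!×1!×0!×0!×0!×3!) = 1/6
Σ = 1/6  ⇒  CG² = 144/5×1/6² = 4/5
CG = +√(4/5) = +0.894427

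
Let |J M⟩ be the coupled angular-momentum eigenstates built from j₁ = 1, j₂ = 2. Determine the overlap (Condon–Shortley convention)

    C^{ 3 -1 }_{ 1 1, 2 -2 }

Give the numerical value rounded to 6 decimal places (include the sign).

+√(1/15) ≈ +0.258199

√[7·0!2!4!/7! · 2!0!0!4!2!4!] = √(768/5)
  +(−1)^0/∏(0,0,0,0,2,4)! = 1/48  (running 1/48)
⟨..|..⟩ = √(768/5)·(1/48) = +0.258199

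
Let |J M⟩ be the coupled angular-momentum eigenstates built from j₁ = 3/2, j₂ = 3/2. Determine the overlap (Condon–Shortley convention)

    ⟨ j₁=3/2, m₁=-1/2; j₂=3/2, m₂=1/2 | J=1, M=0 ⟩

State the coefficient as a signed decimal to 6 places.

triangle: 2!·1!·1!/5! = 2/120
(j±m)!: 1!·2!·2!·1!·1!·1! = 4
prefactor² = (2J+1)·Δ·N² = 1/5
  k=1: −1/(1!·1!·1!·1!·0!·0!) = -1
  k=2: +1/(2!·0!·0!·0!·1!·1!) = 1/2
Σ = -1/2  ⇒  CG² = 1/5·(-1/2)² = 1/20
CG = −√(1/20) = -0.223607

-0.223607  (= −√(1/20))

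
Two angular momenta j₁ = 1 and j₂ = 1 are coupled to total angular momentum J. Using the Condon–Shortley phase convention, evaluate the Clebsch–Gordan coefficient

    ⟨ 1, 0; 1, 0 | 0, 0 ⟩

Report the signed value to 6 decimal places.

−√(1/3) = -0.577350

triangle: 2!·0!·0!/3! = 2/6
(j±m)!: 1!·1!·1!·1!·0!·0! = 1
prefactor² = (2J+1)·Δ·N² = 1/3
  k=1: −1/(1!·1!·0!·0!·0!·0!) = -1
Σ = -1  ⇒  CG² = 1/3·(-1)² = 1/3
CG = −√(1/3) = -0.577350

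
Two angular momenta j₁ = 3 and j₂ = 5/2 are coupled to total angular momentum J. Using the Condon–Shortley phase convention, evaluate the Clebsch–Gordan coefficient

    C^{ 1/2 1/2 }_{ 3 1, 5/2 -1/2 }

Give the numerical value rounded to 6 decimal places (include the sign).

+√(4/21) ≈ +0.436436

√[2·5!1!0!/7! · 4!2!2!3!1!0!] = √(192/7)
  +(−1)^2/∏(2,3,0,0,1,0)! = 1/12  (running 1/12)
⟨..|..⟩ = √(192/7)·(1/12) = +0.436436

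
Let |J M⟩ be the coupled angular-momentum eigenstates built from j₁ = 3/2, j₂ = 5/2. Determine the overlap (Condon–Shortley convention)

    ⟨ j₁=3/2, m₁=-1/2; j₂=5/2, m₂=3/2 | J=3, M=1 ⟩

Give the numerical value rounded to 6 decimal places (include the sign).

triangle: 1!*2!*4!/8! = 48/40320
(j±m)!: 1!*2!*4!*1!*4!*2! = 2304
prefactor² = (2J+1)*Δ*N² = 96/5
  k=0: +1/(0!*1!*2!*4!*0!*0!) = 1/48
  k=1: −1/(1!*0!*1!*3!*1!*1!) = -1/6
Σ = -7/48  ⇒  CG² = 96/5*(-7/48)² = 49/120
CG = −√(49/120) = -0.639010

−√(49/120) = -0.639010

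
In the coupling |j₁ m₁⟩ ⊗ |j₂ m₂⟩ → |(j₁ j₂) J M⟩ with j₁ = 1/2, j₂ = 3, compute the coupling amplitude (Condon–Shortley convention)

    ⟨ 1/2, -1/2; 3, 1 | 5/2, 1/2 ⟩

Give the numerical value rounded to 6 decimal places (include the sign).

-0.755929

√[6·1!0!5!/7! · 0!1!4!2!3!2!] = √(576/7)
  +(−1)^1/∏(1,0,0,3,0,2)! = -1/12  (running -1/12)
⟨..|..⟩ = √(576/7)·(-1/12) = -0.755929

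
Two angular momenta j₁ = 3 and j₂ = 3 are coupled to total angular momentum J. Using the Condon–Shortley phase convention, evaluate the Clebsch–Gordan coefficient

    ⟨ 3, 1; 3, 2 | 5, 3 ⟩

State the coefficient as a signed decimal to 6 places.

√[11·1!5!5!/12! · 4!2!5!1!8!2!] = √(153600)
  +(−1)^0/∏(0,1,2,5,3,0)! = 1/1440  (running 1/1440)
  +(−1)^1/∏(1,0,1,4,4,1)! = -1/576  (running -1/960)
⟨..|..⟩ = √(153600)·(-1/960) = -0.408248

−√(1/6) = -0.408248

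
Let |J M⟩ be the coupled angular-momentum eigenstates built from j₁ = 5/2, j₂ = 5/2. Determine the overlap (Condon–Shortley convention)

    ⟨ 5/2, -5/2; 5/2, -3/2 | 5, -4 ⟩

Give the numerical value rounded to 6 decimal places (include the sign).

j₁+j₂−J=0  J+j₁−j₂=5  J−j₁+j₂=5  j₁+j₂+J+1=11
(j₁±m₁, j₂±m₂, J±M) = (0,5,1,4,1,9)
P² = 4147200
sum k=0..0:
  [0] +1/2880 = 1/2880
S = 1/2880
C² = P²·S² = 1/2 ; C = +0.707107

+√(1/2) = +0.707107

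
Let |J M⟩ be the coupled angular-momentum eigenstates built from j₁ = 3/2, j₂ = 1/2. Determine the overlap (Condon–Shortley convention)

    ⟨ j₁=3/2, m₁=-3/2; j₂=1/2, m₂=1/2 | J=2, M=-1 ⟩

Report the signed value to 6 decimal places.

+√(1/4) ≈ +0.500000

√[5·0!3!1!/5! · 0!3!1!0!1!3!] = √(9)
  +(−1)^0/∏(0,0,3,1,0,0)! = 1/6  (running 1/6)
⟨..|..⟩ = √(9)·(1/6) = +0.500000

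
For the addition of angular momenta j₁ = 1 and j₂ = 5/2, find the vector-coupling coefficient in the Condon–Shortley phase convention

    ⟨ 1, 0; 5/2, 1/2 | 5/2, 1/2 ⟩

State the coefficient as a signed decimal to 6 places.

−√(1/35) ≈ -0.169031

triangle: 1!*1!*4!/7! = 24/5040
(j±m)!: 1!*1!*3!*2!*3!*2! = 144
prefactor² = (2J+1)*Δ*N² = 144/35
  k=0: +1/(0!*1!*1!*3!*0!*1!) = 1/6
  k=1: −1/(1!*0!*0!*2!*1!*2!) = -1/4
Σ = -1/12  ⇒  CG² = 144/35*(-1/12)² = 1/35
CG = −√(1/35) = -0.169031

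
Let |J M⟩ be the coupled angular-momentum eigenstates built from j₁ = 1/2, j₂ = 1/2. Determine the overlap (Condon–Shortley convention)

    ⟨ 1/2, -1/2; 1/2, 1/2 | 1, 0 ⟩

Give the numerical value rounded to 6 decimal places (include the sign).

+√(1/2) ≈ +0.707107

triangle: 0!*1!*1!/3! = 1/6
(j±m)!: 0!*1!*1!*0!*1!*1! = 1
prefactor² = (2J+1)*Δ*N² = 1/2
  k=0: +1/(0!*0!*1!*1!*0!*0!) = 1
Σ = 1  ⇒  CG² = 1/2*1² = 1/2
CG = +√(1/2) = +0.707107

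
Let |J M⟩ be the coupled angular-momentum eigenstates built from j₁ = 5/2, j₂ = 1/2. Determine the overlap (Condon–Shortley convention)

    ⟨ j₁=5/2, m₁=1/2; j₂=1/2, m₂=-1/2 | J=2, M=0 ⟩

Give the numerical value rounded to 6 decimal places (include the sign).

triangle: 1!×4!×0!/6! = 24/720
(j±m)!: 3!×2!×0!×1!×2!×2! = 48
prefactor² = (2J+1)×Δ×N² = 8
  k=0: +1/(0!×1!×2!×0!×2!×0!) = 1/4
Σ = 1/4  ⇒  CG² = 8×1/4² = 1/2
CG = +√(1/2) = +0.707107

+0.707107  (= +√(1/2))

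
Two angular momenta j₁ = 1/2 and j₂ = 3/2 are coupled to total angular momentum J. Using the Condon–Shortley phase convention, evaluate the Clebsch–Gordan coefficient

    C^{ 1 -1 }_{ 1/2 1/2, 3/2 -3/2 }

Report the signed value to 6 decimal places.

√[3·1!0!2!/4! · 1!0!0!3!0!2!] = √(3)
  +(−1)^0/∏(0,1,0,0,0,2)! = 1/2  (running 1/2)
⟨..|..⟩ = √(3)·(1/2) = +0.866025

+√(3/4) ≈ +0.866025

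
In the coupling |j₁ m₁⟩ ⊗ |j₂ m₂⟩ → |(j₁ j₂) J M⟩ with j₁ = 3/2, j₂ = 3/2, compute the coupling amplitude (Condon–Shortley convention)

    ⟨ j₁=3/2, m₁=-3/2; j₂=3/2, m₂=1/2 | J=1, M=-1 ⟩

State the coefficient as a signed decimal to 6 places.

triangle: 2!*1!*1!/5! = 2/120
(j±m)!: 0!*3!*2!*1!*0!*2! = 24
prefactor² = (2J+1)*Δ*N² = 6/5
  k=2: +1/(2!*0!*1!*0!*0!*1!) = 1/2
Σ = 1/2  ⇒  CG² = 6/5*1/2² = 3/10
CG = +√(3/10) = +0.547723

+√(3/10) = +0.547723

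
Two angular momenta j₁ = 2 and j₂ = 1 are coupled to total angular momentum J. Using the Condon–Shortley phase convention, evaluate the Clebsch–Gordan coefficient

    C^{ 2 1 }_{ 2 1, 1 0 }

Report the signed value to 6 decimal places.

triangle: 1!·3!·1!/6! = 6/720
(j±m)!: 3!·1!·1!·1!·3!·1! = 36
prefactor² = (2J+1)·Δ·N² = 3/2
  k=0: +1/(0!·1!·1!·1!·2!·0!) = 1/2
  k=1: −1/(1!·0!·0!·0!·3!·1!) = -1/6
Σ = 1/3  ⇒  CG² = 3/2·1/3² = 1/6
CG = +√(1/6) = +0.408248

+0.408248  (= +√(1/6))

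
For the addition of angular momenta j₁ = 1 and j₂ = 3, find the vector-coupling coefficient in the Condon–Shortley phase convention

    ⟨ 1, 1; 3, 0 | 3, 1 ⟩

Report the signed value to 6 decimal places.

+0.707107  (= +√(1/2))

√[7·1!1!5!/8! · 2!0!3!3!4!2!] = √(72)
  +(−1)^0/∏(0,1,0,3,1,2)! = 1/12  (running 1/12)
⟨..|..⟩ = √(72)·(1/12) = +0.707107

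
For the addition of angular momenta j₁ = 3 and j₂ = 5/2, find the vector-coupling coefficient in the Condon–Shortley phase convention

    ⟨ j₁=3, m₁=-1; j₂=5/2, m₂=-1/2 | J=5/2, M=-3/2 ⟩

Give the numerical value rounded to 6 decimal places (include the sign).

√[6·3!3!2!/9! · 2!4!2!3!1!4!] = √(576/35)
  +(−1)^1/∏(1,2,3,1,0,1)! = -1/12  (running -1/12)
  +(−1)^2/∏(2,1,2,0,1,2)! = 1/8  (running 1/24)
⟨..|..⟩ = √(576/35)·(1/24) = +0.169031

+√(1/35) = +0.169031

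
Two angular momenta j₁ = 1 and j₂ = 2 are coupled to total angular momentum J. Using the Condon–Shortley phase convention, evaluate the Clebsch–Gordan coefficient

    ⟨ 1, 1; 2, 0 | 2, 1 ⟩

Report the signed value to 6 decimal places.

+0.707107

triangle: 1!×1!×3!/6! = 6/720
(j±m)!: 2!×0!×2!×2!×3!×1! = 48
prefactor² = (2J+1)×Δ×N² = 2
  k=0: +1/(0!×1!×0!×2!×1!×1!) = 1/2
Σ = 1/2  ⇒  CG² = 2×1/2² = 1/2
CG = +√(1/2) = +0.707107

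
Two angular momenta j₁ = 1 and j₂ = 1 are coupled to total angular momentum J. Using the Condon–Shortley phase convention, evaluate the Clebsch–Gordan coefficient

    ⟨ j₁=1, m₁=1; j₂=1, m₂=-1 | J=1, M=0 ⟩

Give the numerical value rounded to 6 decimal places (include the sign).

+√(1/2) ≈ +0.707107

j₁+j₂−J=1  J+j₁−j₂=1  J−j₁+j₂=1  j₁+j₂+J+1=4
(j₁±m₁, j₂±m₂, J±M) = (2,0,0,2,1,1)
P² = 1/2
sum k=0..0:
  [0] +1/1 = 1
S = 1
C² = P²·S² = 1/2 ; C = +0.707107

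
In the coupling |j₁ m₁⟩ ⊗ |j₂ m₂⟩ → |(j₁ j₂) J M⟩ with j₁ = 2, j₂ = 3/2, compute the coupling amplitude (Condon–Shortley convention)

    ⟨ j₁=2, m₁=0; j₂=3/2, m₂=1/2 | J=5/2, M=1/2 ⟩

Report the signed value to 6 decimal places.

−√(3/35) = -0.292770

√[6·1!3!2!/7! · 2!2!2!1!3!2!] = √(48/35)
  +(−1)^0/∏(0,1,2,2,1,0)! = 1/4  (running 1/4)
  +(−1)^1/∏(1,0,1,1,2,1)! = -1/2  (running -1/4)
⟨..|..⟩ = √(48/35)·(-1/4) = -0.292770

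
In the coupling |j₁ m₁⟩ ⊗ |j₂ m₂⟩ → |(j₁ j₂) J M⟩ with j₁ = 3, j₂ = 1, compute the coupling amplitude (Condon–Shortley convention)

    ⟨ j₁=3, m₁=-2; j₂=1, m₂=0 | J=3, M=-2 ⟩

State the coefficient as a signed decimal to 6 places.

√[7·1!5!1!/8! · 1!5!1!1!1!5!] = √(300)
  +(−1)^0/∏(0,1,5,1,0,0)! = 1/120  (running 1/120)
  +(−1)^1/∏(1,0,4,0,1,1)! = -1/24  (running -1/30)
⟨..|..⟩ = √(300)·(-1/30) = -0.577350

−√(1/3) = -0.577350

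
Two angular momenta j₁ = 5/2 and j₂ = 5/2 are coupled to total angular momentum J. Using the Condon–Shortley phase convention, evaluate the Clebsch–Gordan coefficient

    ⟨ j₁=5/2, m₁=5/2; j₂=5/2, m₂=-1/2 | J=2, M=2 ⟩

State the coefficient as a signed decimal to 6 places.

+0.422577

√[5·3!2!2!/8! · 5!0!2!3!4!0!] = √(720/7)
  +(−1)^0/∏(0,3,0,2,2,0)! = 1/24  (running 1/24)
⟨..|..⟩ = √(720/7)·(1/24) = +0.422577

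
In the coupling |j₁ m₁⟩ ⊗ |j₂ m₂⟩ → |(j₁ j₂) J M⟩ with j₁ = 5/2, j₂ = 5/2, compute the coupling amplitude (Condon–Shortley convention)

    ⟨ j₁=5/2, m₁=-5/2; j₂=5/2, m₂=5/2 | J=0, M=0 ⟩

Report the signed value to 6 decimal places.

√[1·5!0!0!/6! · 0!5!5!0!0!0!] = √(2400)
  +(−1)^5/∏(5,0,0,0,0,0)! = -1/120  (running -1/120)
⟨..|..⟩ = √(2400)·(-1/120) = -0.408248

-0.408248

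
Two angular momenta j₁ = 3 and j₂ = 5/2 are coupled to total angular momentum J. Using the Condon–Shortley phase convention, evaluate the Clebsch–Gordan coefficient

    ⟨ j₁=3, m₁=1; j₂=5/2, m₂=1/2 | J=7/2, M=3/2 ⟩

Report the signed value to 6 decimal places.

j₁+j₂−J=2  J+j₁−j₂=4  J−j₁+j₂=3  j₁+j₂+J+1=10
(j₁±m₁, j₂±m₂, J±M) = (4,2,3,2,5,2)
P² = 3072/35
sum k=0..2:
  [0] +1/48 = 1/48
  [1] −1/12 = -1/12
  [2] +1/96 = 1/96
S = -5/96
C² = P²·S² = 5/21 ; C = -0.487950

-0.487950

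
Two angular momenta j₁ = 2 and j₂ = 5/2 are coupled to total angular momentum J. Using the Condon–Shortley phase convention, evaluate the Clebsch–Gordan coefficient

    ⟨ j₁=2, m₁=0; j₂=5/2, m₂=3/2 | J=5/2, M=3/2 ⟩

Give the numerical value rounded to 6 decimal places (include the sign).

√[6·2!2!3!/8! · 2!2!4!1!4!1!] = √(288/35)
  +(−1)^1/∏(1,1,1,3,1,0)! = -1/6  (running -1/6)
  +(−1)^2/∏(2,0,0,2,2,1)! = 1/8  (running -1/24)
⟨..|..⟩ = √(288/35)·(-1/24) = -0.119523

-0.119523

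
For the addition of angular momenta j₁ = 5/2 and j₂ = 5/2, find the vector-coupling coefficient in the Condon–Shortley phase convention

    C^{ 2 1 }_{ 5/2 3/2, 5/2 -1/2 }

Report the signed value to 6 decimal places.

−√(1/7) = -0.377964

√[5·3!2!2!/8! · 4!1!2!3!3!1!] = √(36/7)
  +(−1)^0/∏(0,3,1,2,1,0)! = 1/12  (running 1/12)
  +(−1)^1/∏(1,2,0,1,2,1)! = -1/4  (running -1/6)
⟨..|..⟩ = √(36/7)·(-1/6) = -0.377964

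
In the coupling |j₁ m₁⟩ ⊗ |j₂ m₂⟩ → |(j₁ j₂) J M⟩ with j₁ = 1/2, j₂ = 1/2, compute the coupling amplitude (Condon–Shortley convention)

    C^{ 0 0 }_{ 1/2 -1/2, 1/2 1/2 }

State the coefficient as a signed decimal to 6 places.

−√(1/2) = -0.707107

j₁+j₂−J=1  J+j₁−j₂=0  J−j₁+j₂=0  j₁+j₂+J+1=2
(j₁±m₁, j₂±m₂, J±M) = (0,1,1,0,0,0)
P² = 1/2
sum k=1..1:
  [1] −1/1 = -1
S = -1
C² = P²·S² = 1/2 ; C = -0.707107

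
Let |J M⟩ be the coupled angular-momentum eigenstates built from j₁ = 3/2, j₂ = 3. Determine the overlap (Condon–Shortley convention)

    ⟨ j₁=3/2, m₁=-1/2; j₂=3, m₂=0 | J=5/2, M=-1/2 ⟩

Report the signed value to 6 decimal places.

j₁+j₂−J=2  J+j₁−j₂=1  J−j₁+j₂=4  j₁+j₂+J+1=8
(j₁±m₁, j₂±m₂, J±M) = (1,2,3,3,2,3)
P² = 216/35
sum k=1..2:
  [1] −1/4 = -1/4
  [2] +1/12 = 1/12
S = -1/6
C² = P²·S² = 6/35 ; C = -0.414039

−√(6/35) ≈ -0.414039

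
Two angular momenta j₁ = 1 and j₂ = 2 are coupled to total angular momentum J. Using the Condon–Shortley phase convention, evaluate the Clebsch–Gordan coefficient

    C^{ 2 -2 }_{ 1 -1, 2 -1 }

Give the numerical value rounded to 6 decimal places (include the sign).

triangle: 1!×1!×3!/6! = 6/720
(j±m)!: 0!×2!×1!×3!×0!×4! = 288
prefactor² = (2J+1)×Δ×N² = 12
  k=1: −1/(1!×0!×1!×0!×0!×3!) = -1/6
Σ = -1/6  ⇒  CG² = 12×(-1/6)² = 1/3
CG = −√(1/3) = -0.577350

−√(1/3) ≈ -0.577350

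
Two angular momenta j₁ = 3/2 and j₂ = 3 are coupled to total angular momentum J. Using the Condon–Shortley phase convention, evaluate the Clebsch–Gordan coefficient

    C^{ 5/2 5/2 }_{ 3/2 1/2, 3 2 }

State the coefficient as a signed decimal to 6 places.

−√(5/14) ≈ -0.597614

√[6·2!1!4!/8! · 2!1!5!1!5!0!] = √(1440/7)
  +(−1)^1/∏(1,1,0,4,1,0)! = -1/24  (running -1/24)
⟨..|..⟩ = √(1440/7)·(-1/24) = -0.597614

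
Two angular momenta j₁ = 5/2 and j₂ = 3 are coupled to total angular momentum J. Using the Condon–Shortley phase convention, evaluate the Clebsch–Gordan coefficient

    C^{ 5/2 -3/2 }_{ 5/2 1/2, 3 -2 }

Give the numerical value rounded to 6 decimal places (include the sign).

−√(1/14) ≈ -0.267261

j₁+j₂−J=3  J+j₁−j₂=2  J−j₁+j₂=3  j₁+j₂+J+1=9
(j₁±m₁, j₂±m₂, J±M) = (3,2,1,5,1,4)
P² = 288/7
sum k=0..1:
  [0] +1/24 = 1/24
  [1] −1/12 = -1/12
S = -1/24
C² = P²·S² = 1/14 ; C = -0.267261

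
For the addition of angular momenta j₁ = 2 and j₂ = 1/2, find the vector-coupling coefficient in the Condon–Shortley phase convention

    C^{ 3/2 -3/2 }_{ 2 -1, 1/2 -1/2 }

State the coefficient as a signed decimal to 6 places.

+√(1/5) = +0.447214

j₁+j₂−J=1  J+j₁−j₂=3  J−j₁+j₂=0  j₁+j₂+J+1=5
(j₁±m₁, j₂±m₂, J±M) = (1,3,0,1,0,3)
P² = 36/5
sum k=0..0:
  [0] +1/6 = 1/6
S = 1/6
C² = P²·S² = 1/5 ; C = +0.447214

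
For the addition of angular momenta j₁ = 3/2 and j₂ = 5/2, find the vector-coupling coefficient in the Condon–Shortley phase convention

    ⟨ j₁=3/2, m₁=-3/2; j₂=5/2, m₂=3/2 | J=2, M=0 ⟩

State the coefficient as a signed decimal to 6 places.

+√(3/7) = +0.654654

√[5·2!1!3!/7! · 0!3!4!1!2!2!] = √(48/7)
  +(−1)^2/∏(2,0,1,2,0,1)! = 1/4  (running 1/4)
⟨..|..⟩ = √(48/7)·(1/4) = +0.654654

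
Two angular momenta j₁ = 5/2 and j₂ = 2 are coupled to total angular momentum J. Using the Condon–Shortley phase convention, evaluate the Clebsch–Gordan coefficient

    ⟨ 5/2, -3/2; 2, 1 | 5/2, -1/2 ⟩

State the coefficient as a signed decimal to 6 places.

triangle: 2!*3!*2!/8! = 24/40320
(j±m)!: 1!*4!*3!*1!*2!*3! = 1728
prefactor² = (2J+1)*Δ*N² = 216/35
  k=1: −1/(1!*1!*3!*2!*0!*0!) = -1/12
  k=2: +1/(2!*0!*2!*1!*1!*1!) = 1/4
Σ = 1/6  ⇒  CG² = 216/35*1/6² = 6/35
CG = +√(6/35) = +0.414039

+√(6/35) = +0.414039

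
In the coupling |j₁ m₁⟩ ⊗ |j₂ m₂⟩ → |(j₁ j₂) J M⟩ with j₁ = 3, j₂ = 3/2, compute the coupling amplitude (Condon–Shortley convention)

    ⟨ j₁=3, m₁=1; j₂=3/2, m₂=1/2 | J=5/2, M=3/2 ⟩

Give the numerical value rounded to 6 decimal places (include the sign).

√[6·2!4!1!/8! · 4!2!2!1!4!1!] = √(576/35)
  +(−1)^1/∏(1,1,1,1,3,0)! = -1/6  (running -1/6)
  +(−1)^2/∏(2,0,0,0,4,1)! = 1/48  (running -7/48)
⟨..|..⟩ = √(576/35)·(-7/48) = -0.591608

−√(7/20) = -0.591608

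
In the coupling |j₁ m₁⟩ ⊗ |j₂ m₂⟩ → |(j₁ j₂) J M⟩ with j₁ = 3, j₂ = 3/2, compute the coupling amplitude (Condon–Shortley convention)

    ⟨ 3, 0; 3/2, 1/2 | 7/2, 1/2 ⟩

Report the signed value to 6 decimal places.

j₁+j₂−J=1  J+j₁−j₂=5  J−j₁+j₂=2  j₁+j₂+J+1=9
(j₁±m₁, j₂±m₂, J±M) = (3,3,2,1,4,3)
P² = 384/7
sum k=0..1:
  [0] +1/24 = 1/24
  [1] −1/12 = -1/12
S = -1/24
C² = P²·S² = 2/21 ; C = -0.308607

−√(2/21) = -0.308607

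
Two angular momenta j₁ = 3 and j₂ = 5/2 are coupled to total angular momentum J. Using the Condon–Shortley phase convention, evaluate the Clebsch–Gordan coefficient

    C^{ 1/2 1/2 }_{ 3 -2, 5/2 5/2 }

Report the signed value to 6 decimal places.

j₁+j₂−J=5  J+j₁−j₂=1  J−j₁+j₂=0  j₁+j₂+J+1=7
(j₁±m₁, j₂±m₂, J±M) = (1,5,5,0,1,0)
P² = 4800/7
sum k=5..5:
  [5] −1/120 = -1/120
S = -1/120
C² = P²·S² = 1/21 ; C = -0.218218

-0.218218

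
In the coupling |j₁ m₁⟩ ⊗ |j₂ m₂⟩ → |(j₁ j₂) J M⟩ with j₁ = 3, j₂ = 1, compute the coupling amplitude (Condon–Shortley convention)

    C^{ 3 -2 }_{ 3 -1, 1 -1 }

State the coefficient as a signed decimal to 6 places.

√[7·1!5!1!/8! · 2!4!0!2!1!5!] = √(240)
  +(−1)^0/∏(0,1,4,0,1,1)! = 1/24  (running 1/24)
⟨..|..⟩ = √(240)·(1/24) = +0.645497

+0.645497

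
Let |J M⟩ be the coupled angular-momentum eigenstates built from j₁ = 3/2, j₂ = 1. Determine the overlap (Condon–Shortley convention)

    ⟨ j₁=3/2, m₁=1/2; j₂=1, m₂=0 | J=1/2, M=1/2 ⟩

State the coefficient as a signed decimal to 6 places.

-0.577350  (= −√(1/3))

j₁+j₂−J=2  J+j₁−j₂=1  J−j₁+j₂=0  j₁+j₂+J+1=4
(j₁±m₁, j₂±m₂, J±M) = (2,1,1,1,1,0)
P² = 1/3
sum k=1..1:
  [1] −1/1 = -1
S = -1
C² = P²·S² = 1/3 ; C = -0.577350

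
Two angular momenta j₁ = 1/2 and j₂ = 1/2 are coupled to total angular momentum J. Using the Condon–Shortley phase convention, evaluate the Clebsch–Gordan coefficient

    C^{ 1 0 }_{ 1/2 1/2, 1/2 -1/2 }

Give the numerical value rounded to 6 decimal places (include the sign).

j₁+j₂−J=0  J+j₁−j₂=1  J−j₁+j₂=1  j₁+j₂+J+1=3
(j₁±m₁, j₂±m₂, J±M) = (1,0,0,1,1,1)
P² = 1/2
sum k=0..0:
  [0] +1/1 = 1
S = 1
C² = P²·S² = 1/2 ; C = +0.707107

+√(1/2) ≈ +0.707107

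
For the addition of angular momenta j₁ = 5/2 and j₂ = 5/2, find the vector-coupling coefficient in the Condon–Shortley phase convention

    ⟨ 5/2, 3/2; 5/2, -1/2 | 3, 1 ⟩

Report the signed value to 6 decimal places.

triangle: 2!×3!×3!/9! = 72/362880
(j±m)!: 4!×1!×2!×3!×4!×2! = 13824
prefactor² = (2J+1)×Δ×N² = 96/5
  k=0: +1/(0!×2!×1!×2!×2!×1!) = 1/8
  k=1: −1/(1!×1!×0!×1!×3!×2!) = -1/12
Σ = 1/24  ⇒  CG² = 96/5×1/24² = 1/30
CG = +√(1/30) = +0.182574

+√(1/30) = +0.182574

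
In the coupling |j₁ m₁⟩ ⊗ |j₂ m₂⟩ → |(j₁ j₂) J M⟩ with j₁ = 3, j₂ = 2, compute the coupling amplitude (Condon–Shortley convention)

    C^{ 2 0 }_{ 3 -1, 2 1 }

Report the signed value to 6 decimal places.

+0.377964  (= +√(1/7))

√[5·3!3!1!/8! · 2!4!3!1!2!2!] = √(36/7)
  +(−1)^2/∏(2,1,2,1,1,0)! = 1/4  (running 1/4)
  +(−1)^3/∏(3,0,1,0,2,1)! = -1/12  (running 1/6)
⟨..|..⟩ = √(36/7)·(1/6) = +0.377964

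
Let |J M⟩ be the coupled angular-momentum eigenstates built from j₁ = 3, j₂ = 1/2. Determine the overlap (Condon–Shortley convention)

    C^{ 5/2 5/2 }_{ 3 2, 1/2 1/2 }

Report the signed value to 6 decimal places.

−√(1/7) ≈ -0.377964

triangle: 1!·5!·0!/7! = 120/5040
(j±m)!: 5!·1!·1!·0!·5!·0! = 14400
prefactor² = (2J+1)·Δ·N² = 14400/7
  k=1: −1/(1!·0!·0!·0!·5!·0!) = -1/120
Σ = -1/120  ⇒  CG² = 14400/7·(-1/120)² = 1/7
CG = −√(1/7) = -0.377964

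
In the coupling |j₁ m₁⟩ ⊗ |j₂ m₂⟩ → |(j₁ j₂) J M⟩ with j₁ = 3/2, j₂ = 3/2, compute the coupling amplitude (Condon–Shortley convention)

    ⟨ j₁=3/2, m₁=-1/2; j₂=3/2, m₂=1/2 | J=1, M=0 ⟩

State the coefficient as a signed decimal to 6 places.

-0.223607

triangle: 2!·1!·1!/5! = 2/120
(j±m)!: 1!·2!·2!·1!·1!·1! = 4
prefactor² = (2J+1)·Δ·N² = 1/5
  k=1: −1/(1!·1!·1!·1!·0!·0!) = -1
  k=2: +1/(2!·0!·0!·0!·1!·1!) = 1/2
Σ = -1/2  ⇒  CG² = 1/5·(-1/2)² = 1/20
CG = −√(1/20) = -0.223607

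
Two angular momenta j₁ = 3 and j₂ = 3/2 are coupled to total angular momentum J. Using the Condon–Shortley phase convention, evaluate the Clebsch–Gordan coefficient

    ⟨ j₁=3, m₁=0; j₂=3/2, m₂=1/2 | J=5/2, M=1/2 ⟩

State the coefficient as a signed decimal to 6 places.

j₁+j₂−J=2  J+j₁−j₂=4  J−j₁+j₂=1  j₁+j₂+J+1=8
(j₁±m₁, j₂±m₂, J±M) = (3,3,2,1,3,2)
P² = 216/35
sum k=1..2:
  [1] −1/4 = -1/4
  [2] +1/12 = 1/12
S = -1/6
C² = P²·S² = 6/35 ; C = -0.414039

-0.414039  (= −√(6/35))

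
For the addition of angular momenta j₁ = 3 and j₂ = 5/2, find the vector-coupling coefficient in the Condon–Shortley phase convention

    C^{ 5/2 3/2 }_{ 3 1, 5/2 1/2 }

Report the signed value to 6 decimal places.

triangle: 3!·3!·2!/9! = 72/362880
(j±m)!: 4!·2!·3!·2!·4!·1! = 13824
prefactor² = (2J+1)·Δ·N² = 576/35
  k=1: −1/(1!·2!·1!·2!·2!·0!) = -1/8
  k=2: +1/(2!·1!·0!·1!·3!·1!) = 1/12
Σ = -1/24  ⇒  CG² = 576/35·(-1/24)² = 1/35
CG = −√(1/35) = -0.169031

-0.169031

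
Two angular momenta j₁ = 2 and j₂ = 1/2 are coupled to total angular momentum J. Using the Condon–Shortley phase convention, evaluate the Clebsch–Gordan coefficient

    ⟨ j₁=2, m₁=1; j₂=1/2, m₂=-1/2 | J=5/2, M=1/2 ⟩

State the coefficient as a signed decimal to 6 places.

triangle: 0!*4!*1!/6! = 24/720
(j±m)!: 3!*1!*0!*1!*3!*2! = 72
prefactor² = (2J+1)*Δ*N² = 72/5
  k=0: +1/(0!*0!*1!*0!*3!*1!) = 1/6
Σ = 1/6  ⇒  CG² = 72/5*1/6² = 2/5
CG = +√(2/5) = +0.632456

+0.632456  (= +√(2/5))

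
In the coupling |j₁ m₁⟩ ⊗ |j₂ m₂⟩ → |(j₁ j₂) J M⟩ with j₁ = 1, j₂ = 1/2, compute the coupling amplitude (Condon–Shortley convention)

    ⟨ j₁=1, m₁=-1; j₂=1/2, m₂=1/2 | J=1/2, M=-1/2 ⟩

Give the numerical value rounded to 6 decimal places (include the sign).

-0.816497

√[2·1!1!0!/3! · 0!2!1!0!0!1!] = √(2/3)
  +(−1)^1/∏(1,0,1,0,0,0)! = -1  (running -1)
⟨..|..⟩ = √(2/3)·(-1) = -0.816497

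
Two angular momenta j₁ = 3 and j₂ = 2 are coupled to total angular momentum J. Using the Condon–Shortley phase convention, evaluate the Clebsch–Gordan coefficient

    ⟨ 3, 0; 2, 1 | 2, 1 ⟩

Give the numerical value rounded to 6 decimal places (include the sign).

√[5·3!3!1!/8! · 3!3!3!1!3!1!] = √(81/14)
  +(−1)^2/∏(2,1,1,1,2,0)! = 1/4  (running 1/4)
  +(−1)^3/∏(3,0,0,0,3,1)! = -1/36  (running 2/9)
⟨..|..⟩ = √(81/14)·(2/9) = +0.534522

+0.534522  (= +√(2/7))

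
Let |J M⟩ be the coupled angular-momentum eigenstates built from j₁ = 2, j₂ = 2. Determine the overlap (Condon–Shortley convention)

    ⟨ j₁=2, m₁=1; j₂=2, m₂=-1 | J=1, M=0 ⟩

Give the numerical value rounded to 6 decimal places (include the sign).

−√(1/10) = -0.316228

√[3·3!1!1!/6! · 3!1!1!3!1!1!] = √(9/10)
  +(−1)^0/∏(0,3,1,1,0,0)! = 1/6  (running 1/6)
  +(−1)^1/∏(1,2,0,0,1,1)! = -1/2  (running -1/3)
⟨..|..⟩ = √(9/10)·(-1/3) = -0.316228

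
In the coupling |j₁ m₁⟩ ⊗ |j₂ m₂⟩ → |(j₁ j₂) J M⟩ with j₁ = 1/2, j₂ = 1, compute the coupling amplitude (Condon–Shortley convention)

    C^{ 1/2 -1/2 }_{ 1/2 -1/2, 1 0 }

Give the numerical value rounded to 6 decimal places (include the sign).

j₁+j₂−J=1  J+j₁−j₂=0  J−j₁+j₂=1  j₁+j₂+J+1=3
(j₁±m₁, j₂±m₂, J±M) = (0,1,1,1,0,1)
P² = 1/3
sum k=1..1:
  [1] −1/1 = -1
S = -1
C² = P²·S² = 1/3 ; C = -0.577350

−√(1/3) ≈ -0.577350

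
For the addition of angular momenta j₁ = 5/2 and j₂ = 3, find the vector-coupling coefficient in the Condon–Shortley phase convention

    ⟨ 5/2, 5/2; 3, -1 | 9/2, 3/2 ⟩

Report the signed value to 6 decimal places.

+√(50/231) ≈ +0.465242

j₁+j₂−J=1  J+j₁−j₂=4  J−j₁+j₂=5  j₁+j₂+J+1=11
(j₁±m₁, j₂±m₂, J±M) = (5,0,2,4,6,3)
P² = 1382400/77
sum k=0..0:
  [0] +1/288 = 1/288
S = 1/288
C² = P²·S² = 50/231 ; C = +0.465242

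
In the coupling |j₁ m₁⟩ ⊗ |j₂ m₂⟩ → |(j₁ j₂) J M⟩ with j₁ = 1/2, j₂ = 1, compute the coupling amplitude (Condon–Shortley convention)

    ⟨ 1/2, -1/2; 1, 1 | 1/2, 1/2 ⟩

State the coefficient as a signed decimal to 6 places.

−√(2/3) ≈ -0.816497

√[2·1!0!1!/3! · 0!1!2!0!1!0!] = √(2/3)
  +(−1)^1/∏(1,0,0,1,0,0)! = -1  (running -1)
⟨..|..⟩ = √(2/3)·(-1) = -0.816497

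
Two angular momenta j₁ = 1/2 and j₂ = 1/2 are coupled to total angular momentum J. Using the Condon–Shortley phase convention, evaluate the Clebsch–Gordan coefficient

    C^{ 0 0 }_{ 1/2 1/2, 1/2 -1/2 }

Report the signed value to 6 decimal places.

triangle: 1!×0!×0!/2! = 1/2
(j±m)!: 1!×0!×0!×1!×0!×0! = 1
prefactor² = (2J+1)×Δ×N² = 1/2
  k=0: +1/(0!×1!×0!×0!×0!×0!) = 1
Σ = 1  ⇒  CG² = 1/2×1² = 1/2
CG = +√(1/2) = +0.707107

+√(1/2) ≈ +0.707107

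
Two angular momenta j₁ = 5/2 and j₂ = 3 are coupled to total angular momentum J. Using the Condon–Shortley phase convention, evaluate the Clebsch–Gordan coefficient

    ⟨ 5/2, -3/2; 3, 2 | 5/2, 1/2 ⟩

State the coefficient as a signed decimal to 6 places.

triangle: 3!×2!×3!/9! = 72/362880
(j±m)!: 1!×4!×5!×1!×3!×2! = 34560
prefactor² = (2J+1)×Δ×N² = 288/7
  k=2: +1/(2!×1!×2!×3!×0!×0!) = 1/24
  k=3: −1/(3!×0!×1!×2!×1!×1!) = -1/12
Σ = -1/24  ⇒  CG² = 288/7×(-1/24)² = 1/14
CG = −√(1/14) = -0.267261

-0.267261  (= −√(1/14))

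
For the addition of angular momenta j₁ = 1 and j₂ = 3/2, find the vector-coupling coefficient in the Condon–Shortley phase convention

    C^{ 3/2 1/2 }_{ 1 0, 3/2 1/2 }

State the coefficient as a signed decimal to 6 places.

√[4·1!1!2!/5! · 1!1!2!1!2!1!] = √(4/15)
  +(−1)^0/∏(0,1,1,2,0,0)! = 1/2  (running 1/2)
  +(−1)^1/∏(1,0,0,1,1,1)! = -1  (running -1/2)
⟨..|..⟩ = √(4/15)·(-1/2) = -0.258199

-0.258199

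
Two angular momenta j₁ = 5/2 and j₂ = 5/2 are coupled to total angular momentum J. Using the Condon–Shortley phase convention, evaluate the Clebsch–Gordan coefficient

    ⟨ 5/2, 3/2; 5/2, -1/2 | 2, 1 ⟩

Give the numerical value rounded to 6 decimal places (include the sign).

√[5·3!2!2!/8! · 4!1!2!3!3!1!] = √(36/7)
  +(−1)^0/∏(0,3,1,2,1,0)! = 1/12  (running 1/12)
  +(−1)^1/∏(1,2,0,1,2,1)! = -1/4  (running -1/6)
⟨..|..⟩ = √(36/7)·(-1/6) = -0.377964

−√(1/7) = -0.377964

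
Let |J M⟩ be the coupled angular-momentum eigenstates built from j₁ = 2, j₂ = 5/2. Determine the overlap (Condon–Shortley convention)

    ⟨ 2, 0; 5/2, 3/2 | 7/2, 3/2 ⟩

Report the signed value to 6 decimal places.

−√(2/7) = -0.534522

j₁+j₂−J=1  J+j₁−j₂=3  J−j₁+j₂=4  j₁+j₂+J+1=9
(j₁±m₁, j₂±m₂, J±M) = (2,2,4,1,5,2)
P² = 512/7
sum k=0..1:
  [0] +1/48 = 1/48
  [1] −1/12 = -1/12
S = -1/16
C² = P²·S² = 2/7 ; C = -0.534522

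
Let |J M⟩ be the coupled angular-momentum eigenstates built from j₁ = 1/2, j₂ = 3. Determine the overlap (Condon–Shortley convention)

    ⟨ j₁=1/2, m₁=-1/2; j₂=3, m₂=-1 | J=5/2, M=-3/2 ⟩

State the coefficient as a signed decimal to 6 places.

−√(2/7) ≈ -0.534522

√[6·1!0!5!/7! · 0!1!2!4!1!4!] = √(1152/7)
  +(−1)^1/∏(1,0,0,1,0,4)! = -1/24  (running -1/24)
⟨..|..⟩ = √(1152/7)·(-1/24) = -0.534522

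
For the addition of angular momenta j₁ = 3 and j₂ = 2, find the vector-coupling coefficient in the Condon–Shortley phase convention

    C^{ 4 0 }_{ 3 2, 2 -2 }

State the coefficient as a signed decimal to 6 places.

+√(1/7) ≈ +0.377964

√[9·1!5!3!/10! · 5!1!0!4!4!4!] = √(20736/7)
  +(−1)^0/∏(0,1,1,0,4,3)! = 1/144  (running 1/144)
⟨..|..⟩ = √(20736/7)·(1/144) = +0.377964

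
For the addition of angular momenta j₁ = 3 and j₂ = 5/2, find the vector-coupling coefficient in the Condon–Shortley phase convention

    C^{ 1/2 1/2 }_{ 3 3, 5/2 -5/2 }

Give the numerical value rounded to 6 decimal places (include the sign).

+√(2/7) ≈ +0.534522

triangle: 5!*1!*0!/7! = 120/5040
(j±m)!: 6!*0!*0!*5!*1!*0! = 86400
prefactor² = (2J+1)*Δ*N² = 28800/7
  k=0: +1/(0!*5!*0!*0!*1!*0!) = 1/120
Σ = 1/120  ⇒  CG² = 28800/7*1/120² = 2/7
CG = +√(2/7) = +0.534522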